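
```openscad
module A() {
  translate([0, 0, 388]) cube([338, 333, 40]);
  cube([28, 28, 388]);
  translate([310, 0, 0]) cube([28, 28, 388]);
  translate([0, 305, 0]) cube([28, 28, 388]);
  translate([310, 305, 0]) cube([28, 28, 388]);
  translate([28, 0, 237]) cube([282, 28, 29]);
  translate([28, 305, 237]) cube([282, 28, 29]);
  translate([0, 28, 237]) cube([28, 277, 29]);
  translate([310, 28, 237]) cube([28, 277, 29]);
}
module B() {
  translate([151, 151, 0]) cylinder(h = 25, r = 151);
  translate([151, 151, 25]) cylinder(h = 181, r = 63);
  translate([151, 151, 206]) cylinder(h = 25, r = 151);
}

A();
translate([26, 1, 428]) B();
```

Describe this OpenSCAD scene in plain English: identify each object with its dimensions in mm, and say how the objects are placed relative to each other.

A is a four-legged stool. The seat is a 338×333×40 mm slab whose top surface is at z = 428 mm; four square legs, each 28×28 mm in cross-section, run from the floor (z = 0) to the underside of the seat, each flush with a corner of the seat. Four stretchers, 28 mm wide and 29 mm tall, connect adjacent legs with their undersides at z = 237 mm, each running between the inner faces of the legs it joins and aligned with the legs' outer faces on the other axis.

B is a spool: two coaxial disc flanges of radius 151 mm and thickness 25 mm, joined by a core cylinder of radius 63 mm and height 181 mm. The lower flange rests on z = 0 and the three cylinders share a vertical axis.

The spool is on top of the stool.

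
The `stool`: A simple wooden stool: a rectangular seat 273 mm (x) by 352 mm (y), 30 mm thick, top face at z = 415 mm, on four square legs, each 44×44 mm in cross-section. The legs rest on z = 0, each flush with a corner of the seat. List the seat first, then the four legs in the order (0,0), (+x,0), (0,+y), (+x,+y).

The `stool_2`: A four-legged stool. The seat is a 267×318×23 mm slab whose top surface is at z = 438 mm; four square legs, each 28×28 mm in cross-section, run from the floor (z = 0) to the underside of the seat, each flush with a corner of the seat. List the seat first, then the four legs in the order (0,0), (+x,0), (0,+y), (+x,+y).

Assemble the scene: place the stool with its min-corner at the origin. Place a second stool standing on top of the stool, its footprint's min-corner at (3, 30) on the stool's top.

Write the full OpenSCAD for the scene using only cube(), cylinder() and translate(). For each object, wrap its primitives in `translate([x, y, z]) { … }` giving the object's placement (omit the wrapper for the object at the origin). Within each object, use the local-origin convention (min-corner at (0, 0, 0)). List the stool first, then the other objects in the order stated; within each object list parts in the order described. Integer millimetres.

translate([0, 0, 385]) cube([273, 352, 30]);
cube([44, 44, 385]);
translate([229, 0, 0]) cube([44, 44, 385]);
translate([0, 308, 0]) cube([44, 44, 385]);
translate([229, 308, 0]) cube([44, 44, 385]);
translate([3, 30, 415]) {
  translate([0, 0, 415]) cube([267, 318, 23]);
  cube([28, 28, 415]);
  translate([239, 0, 0]) cube([28, 28, 415]);
  translate([0, 290, 0]) cube([28, 28, 415]);
  translate([239, 290, 0]) cube([28, 28, 415]);
}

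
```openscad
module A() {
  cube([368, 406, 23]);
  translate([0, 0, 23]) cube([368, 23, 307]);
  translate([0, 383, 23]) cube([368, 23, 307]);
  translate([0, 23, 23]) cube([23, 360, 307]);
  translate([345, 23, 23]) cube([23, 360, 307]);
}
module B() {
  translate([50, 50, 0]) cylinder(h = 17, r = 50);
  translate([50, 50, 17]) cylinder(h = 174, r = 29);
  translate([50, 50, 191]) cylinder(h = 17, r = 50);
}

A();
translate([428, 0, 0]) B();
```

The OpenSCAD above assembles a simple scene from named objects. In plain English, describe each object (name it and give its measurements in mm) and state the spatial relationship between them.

A is an open-topped rectangular box: outside dimensions 368×406×330 mm, with a uniform wall and base thickness of 23 mm. The base is a full 368×406 slab on the floor; four walls sit on top of the base. The front and back walls (the −y and +y sides) span the full width; the two side walls fit between them.

B is a spool: two coaxial disc flanges of radius 50 mm and thickness 17 mm, joined by a core cylinder of radius 29 mm and height 174 mm. The lower flange rests on z = 0 and the three cylinders share a vertical axis.

The spool is on the floor beside the open box on its +x side.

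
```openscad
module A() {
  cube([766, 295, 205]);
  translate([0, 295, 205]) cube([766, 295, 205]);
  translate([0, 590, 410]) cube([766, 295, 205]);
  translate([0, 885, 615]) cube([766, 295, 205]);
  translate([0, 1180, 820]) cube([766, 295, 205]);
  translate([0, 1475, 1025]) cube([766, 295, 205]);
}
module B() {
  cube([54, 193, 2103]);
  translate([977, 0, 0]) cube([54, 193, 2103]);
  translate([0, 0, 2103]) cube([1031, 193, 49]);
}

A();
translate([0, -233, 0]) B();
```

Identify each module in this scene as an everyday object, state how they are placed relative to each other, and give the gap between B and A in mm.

The door frame's nearest face is 40 mm from the staircase's −y face.

A is a staircase. B is a door frame. The door frame is on the floor beside the staircase on its −y side. The gap between the door frame and the staircase is 40 mm.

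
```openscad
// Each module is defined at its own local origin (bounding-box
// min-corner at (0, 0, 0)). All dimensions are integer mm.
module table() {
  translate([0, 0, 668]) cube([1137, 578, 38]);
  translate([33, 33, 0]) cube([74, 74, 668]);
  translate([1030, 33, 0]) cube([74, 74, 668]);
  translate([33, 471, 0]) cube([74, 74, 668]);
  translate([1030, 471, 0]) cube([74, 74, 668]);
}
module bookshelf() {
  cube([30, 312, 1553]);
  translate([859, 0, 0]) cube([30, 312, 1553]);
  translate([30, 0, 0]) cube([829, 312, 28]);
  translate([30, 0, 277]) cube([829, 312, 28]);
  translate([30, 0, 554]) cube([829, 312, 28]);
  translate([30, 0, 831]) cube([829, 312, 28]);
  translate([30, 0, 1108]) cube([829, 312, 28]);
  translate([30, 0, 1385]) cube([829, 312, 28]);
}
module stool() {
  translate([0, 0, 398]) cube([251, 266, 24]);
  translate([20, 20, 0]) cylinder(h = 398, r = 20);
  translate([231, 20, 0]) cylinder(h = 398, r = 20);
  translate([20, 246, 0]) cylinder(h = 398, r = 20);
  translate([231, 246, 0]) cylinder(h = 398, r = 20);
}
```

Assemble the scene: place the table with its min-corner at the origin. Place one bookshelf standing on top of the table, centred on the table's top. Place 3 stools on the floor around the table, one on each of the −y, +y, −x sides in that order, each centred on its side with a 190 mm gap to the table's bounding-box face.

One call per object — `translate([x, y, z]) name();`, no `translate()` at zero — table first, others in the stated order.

table();
translate([124, 133, 706]) bookshelf();
translate([443, -456, 0]) stool();
translate([443, 768, 0]) stool();
translate([-441, 156, 0]) stool();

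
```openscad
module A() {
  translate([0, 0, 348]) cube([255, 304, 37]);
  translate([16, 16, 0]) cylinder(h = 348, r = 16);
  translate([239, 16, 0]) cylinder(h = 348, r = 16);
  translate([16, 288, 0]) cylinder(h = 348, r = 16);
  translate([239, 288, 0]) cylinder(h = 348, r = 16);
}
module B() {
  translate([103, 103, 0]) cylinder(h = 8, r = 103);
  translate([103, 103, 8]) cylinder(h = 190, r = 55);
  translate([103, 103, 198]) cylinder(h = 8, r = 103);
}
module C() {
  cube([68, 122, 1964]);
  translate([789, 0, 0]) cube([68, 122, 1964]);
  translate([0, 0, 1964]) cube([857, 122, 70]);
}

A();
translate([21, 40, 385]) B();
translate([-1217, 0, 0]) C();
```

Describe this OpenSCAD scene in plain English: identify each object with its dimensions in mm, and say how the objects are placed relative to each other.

A is a four-legged stool. The seat is 255×304 mm, 37 mm thick, top at z = 385 mm. It stands on four round legs, each 32 mm in diameter, from z = 0 to the seat underside, each leg's axis is inset half a diameter from the nearest pair of seat edges (so the leg's bounding box is flush with the corner).

B is a spool: two coaxial disc flanges of radius 103 mm and thickness 8 mm, joined by a core cylinder of radius 55 mm and height 190 mm. The lower flange rests on z = 0 and the three cylinders share a vertical axis.

C is a rectangular door frame: two vertical jambs of 68×122 mm section, 1964 mm tall, with a clear opening 721 mm wide between their inner faces. A header 70 mm tall and 122 mm deep lies on top of the jambs and spans the full outside width.

The spool is on top of the stool. The door frame is on the floor beside the stool on its −x side.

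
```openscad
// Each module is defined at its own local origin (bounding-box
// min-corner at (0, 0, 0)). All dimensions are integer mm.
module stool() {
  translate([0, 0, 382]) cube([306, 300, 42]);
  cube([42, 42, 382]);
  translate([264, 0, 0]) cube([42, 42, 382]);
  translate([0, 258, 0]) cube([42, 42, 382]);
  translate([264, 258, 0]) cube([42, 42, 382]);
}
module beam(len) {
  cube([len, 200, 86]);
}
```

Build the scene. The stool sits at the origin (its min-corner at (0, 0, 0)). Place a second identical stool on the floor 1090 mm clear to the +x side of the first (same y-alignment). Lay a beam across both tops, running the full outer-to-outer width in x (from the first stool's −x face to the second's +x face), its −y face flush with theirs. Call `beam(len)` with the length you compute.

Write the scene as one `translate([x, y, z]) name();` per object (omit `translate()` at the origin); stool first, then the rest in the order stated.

stool();
translate([1396, 0, 0]) stool();
translate([0, 0, 424]) beam(1702);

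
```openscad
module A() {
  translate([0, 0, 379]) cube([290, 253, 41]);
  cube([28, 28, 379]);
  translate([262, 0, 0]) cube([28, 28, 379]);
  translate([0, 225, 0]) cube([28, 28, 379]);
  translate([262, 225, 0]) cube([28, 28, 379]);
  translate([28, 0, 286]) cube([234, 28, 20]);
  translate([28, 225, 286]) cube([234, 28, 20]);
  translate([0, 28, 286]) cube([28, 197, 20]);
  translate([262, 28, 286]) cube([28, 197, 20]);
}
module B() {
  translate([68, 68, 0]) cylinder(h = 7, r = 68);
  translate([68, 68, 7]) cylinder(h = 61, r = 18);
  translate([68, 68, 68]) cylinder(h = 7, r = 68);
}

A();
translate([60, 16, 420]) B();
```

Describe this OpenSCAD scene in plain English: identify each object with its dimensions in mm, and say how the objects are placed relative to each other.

A is a four-legged stool. The seat is 290×253 mm, 41 mm thick, top at z = 420 mm. It stands on four square legs, each 28×28 mm in cross-section, from z = 0 to the seat underside, each flush with a corner of the seat. Four stretchers, 28 mm wide and 20 mm tall, connect adjacent legs with their undersides at z = 286 mm, each running between the inner faces of the legs it joins and aligned with the legs' outer faces on the other axis.

B is a spool: two coaxial disc flanges of radius 68 mm and thickness 7 mm, joined by a core cylinder of radius 18 mm and height 61 mm. The lower flange rests on z = 0 and the three cylinders share a vertical axis.

The spool is on top of the stool.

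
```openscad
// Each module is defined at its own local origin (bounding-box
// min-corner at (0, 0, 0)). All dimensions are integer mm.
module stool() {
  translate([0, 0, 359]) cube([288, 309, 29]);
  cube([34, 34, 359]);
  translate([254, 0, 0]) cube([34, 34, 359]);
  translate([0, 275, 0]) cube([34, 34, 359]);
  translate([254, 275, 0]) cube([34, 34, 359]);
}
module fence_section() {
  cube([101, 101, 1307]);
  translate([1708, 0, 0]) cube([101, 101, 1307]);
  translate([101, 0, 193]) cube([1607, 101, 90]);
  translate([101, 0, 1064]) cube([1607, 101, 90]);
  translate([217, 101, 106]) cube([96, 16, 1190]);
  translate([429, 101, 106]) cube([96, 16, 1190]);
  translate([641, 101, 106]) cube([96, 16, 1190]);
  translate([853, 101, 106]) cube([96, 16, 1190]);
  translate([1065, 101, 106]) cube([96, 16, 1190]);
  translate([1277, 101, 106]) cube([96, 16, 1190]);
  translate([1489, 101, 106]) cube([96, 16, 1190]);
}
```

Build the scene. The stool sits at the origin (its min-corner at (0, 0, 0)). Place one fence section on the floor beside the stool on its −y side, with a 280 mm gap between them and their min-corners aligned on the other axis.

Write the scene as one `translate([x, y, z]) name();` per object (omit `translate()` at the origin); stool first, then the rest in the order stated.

stool();
translate([0, -397, 0]) fence_section();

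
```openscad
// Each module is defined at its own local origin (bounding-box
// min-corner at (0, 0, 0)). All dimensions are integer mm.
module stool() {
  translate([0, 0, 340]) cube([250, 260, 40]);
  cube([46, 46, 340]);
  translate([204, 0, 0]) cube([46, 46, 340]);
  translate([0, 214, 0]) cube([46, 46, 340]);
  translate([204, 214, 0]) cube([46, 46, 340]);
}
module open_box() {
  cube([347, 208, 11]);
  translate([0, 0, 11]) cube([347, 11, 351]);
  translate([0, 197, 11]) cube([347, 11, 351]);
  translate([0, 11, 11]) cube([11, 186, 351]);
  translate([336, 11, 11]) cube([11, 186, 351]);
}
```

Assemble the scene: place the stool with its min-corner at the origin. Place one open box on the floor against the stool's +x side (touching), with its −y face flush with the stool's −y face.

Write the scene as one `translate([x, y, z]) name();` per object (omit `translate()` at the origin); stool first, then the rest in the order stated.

stool();
translate([250, 0, 0]) open_box();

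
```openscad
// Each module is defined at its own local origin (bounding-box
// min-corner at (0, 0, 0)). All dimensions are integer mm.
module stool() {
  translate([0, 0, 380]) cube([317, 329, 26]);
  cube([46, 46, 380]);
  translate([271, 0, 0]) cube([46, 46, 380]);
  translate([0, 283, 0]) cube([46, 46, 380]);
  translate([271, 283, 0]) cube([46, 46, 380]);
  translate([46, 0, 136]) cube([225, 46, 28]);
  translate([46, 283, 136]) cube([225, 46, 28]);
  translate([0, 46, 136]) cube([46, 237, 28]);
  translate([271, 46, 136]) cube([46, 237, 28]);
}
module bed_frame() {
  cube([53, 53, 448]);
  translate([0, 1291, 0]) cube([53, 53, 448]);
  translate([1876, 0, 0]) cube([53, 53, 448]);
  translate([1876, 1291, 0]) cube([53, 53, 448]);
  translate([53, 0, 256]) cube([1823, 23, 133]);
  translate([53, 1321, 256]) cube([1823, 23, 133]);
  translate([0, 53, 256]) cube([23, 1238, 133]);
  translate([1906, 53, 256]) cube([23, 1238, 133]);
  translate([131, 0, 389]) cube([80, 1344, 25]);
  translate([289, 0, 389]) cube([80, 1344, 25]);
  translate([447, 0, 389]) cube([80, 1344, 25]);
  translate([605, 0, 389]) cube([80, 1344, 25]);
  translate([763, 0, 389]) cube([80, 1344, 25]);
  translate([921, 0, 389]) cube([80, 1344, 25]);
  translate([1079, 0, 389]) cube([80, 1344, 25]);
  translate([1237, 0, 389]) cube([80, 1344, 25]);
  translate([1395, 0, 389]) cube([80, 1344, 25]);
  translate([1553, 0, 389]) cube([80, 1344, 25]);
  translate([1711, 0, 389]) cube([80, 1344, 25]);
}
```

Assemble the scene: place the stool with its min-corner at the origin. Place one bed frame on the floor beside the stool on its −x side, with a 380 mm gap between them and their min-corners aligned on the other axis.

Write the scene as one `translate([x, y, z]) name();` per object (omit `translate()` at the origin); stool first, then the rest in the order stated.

stool();
translate([-2309, 0, 0]) bed_frame();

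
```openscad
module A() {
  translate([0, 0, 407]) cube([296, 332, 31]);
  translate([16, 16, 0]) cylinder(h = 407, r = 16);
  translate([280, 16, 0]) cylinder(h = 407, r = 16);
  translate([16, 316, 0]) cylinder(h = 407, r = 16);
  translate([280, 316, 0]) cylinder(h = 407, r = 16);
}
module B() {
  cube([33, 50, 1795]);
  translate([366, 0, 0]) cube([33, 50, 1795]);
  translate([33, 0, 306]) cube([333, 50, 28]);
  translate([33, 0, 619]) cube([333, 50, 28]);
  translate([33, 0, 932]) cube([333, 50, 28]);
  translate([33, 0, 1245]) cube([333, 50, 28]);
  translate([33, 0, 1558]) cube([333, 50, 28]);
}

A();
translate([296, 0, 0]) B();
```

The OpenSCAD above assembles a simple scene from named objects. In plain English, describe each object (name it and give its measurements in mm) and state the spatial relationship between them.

A is a four-legged stool. The seat is a 296×332×31 mm slab whose top surface is at z = 438 mm; four round legs, each 32 mm in diameter, run from the floor (z = 0) to the underside of the seat, each leg's axis is inset half a diameter from the nearest pair of seat edges (so the leg's bounding box is flush with the corner).

B is a straight ladder. Two 33×50 mm vertical rails, 1795 mm tall, stand 399 mm apart (outside-to-outside) with their front faces coplanar on the −y side. 5 rungs, each 50 mm deep and 28 mm tall, span between the inner faces of the rails, front faces flush with the rails. The lowest rung's underside is at z = 306 mm and rungs are spaced 313 mm apart (underside to underside).

The ladder is against the stool's +x side, with their −y faces flush.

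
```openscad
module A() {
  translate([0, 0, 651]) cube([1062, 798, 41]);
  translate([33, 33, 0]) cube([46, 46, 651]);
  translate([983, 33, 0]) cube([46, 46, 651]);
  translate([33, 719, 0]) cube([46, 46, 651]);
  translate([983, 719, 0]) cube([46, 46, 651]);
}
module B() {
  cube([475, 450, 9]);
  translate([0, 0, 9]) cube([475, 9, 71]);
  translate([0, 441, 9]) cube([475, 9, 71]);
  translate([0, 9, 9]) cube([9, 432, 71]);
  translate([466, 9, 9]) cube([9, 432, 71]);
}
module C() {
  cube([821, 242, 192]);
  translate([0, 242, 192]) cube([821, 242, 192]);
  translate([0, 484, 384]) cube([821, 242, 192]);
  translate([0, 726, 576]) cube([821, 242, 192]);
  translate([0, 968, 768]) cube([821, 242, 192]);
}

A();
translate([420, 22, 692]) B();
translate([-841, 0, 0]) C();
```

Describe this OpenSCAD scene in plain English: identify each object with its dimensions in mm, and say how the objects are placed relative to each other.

A is a rectangular dining table. The top is 1062×798×41 mm with its upper surface at z = 692 mm. It stands on four 46×46 mm square legs, each inset 33 mm from the nearest pair of top edges, running from the floor to the underside of the top.

B is an open-topped rectangular box: outside dimensions 475×450×80 mm, with a uniform wall and base thickness of 9 mm. The base is a full 475×450 slab on the floor; four walls sit on top of the base. The front and back walls (the −y and +y sides) span the full width; the two side walls fit between them.

C is a run of 5 identical solid stair steps. Each tread is 821×242 mm and each step block is 192 mm high. Step 1 rests on the floor; step k is offset from step 1 by (k−1)×242 mm in y and (k−1)×192 mm in z.

The open box is on top of the table. The staircase is on the floor beside the table on its −x side.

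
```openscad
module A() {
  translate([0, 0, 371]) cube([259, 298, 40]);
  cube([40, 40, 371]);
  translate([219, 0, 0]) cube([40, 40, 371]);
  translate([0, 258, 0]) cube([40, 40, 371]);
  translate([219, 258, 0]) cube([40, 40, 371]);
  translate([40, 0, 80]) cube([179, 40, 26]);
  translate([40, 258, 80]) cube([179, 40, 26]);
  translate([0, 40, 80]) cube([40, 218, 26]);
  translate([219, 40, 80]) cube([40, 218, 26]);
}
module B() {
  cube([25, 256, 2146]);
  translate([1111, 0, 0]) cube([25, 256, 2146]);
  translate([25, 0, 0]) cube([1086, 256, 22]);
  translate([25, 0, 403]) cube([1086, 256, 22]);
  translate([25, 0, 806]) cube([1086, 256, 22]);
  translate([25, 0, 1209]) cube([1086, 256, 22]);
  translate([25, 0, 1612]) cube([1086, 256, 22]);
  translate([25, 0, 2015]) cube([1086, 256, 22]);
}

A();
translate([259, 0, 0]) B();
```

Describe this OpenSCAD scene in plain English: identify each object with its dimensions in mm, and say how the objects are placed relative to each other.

A is a four-legged stool. The seat is 259×298 mm, 40 mm thick, top at z = 411 mm. It stands on four square legs, each 40×40 mm in cross-section, from z = 0 to the seat underside, each flush with a corner of the seat. Four stretchers, 40 mm wide and 26 mm tall, connect adjacent legs with their undersides at z = 80 mm, each running between the inner faces of the legs it joins and aligned with the legs' outer faces on the other axis.

B is a bookshelf 1136 mm wide overall, 256 mm deep and 2146 mm tall. The two sides are 25 mm thick vertical panels. 6 horizontal shelves of 22 mm thickness span between the inner faces of the sides; the lowest shelf sits on the floor and shelves are stacked with a clear vertical gap of 381 mm between each pair.

The bookshelf is against the stool's +x side, with their −y faces flush.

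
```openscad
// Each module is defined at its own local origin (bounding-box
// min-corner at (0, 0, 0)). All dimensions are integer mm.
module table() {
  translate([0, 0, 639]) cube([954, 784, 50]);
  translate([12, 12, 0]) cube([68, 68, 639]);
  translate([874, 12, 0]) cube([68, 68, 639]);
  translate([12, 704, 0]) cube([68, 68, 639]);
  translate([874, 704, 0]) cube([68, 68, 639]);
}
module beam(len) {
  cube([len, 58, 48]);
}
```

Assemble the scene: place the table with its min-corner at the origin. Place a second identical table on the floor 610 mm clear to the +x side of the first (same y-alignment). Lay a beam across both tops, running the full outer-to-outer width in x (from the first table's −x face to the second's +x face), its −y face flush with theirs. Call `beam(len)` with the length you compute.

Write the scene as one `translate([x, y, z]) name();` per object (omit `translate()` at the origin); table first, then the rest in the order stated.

table();
translate([1564, 0, 0]) table();
translate([0, 0, 689]) beam(2518);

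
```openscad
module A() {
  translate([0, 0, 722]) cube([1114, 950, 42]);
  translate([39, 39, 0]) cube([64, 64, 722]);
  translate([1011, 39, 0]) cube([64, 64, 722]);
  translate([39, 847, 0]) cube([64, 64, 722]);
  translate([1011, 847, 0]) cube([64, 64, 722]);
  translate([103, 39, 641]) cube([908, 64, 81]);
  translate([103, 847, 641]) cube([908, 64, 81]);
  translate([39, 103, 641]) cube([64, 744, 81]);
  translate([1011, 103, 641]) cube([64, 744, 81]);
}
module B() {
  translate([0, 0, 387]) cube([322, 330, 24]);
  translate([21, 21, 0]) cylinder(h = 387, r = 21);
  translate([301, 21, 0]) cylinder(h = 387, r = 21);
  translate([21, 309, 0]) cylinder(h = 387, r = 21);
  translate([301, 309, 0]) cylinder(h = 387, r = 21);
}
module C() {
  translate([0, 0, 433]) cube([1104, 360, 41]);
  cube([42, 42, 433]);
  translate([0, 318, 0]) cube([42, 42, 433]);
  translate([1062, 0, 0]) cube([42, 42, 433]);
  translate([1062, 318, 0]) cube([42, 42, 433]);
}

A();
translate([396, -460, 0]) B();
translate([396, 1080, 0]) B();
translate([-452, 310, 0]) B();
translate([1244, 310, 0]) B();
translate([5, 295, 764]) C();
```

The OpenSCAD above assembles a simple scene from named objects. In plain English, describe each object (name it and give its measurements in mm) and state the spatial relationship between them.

A is a rectangular dining table. The top is 1114×950×42 mm with its upper surface at z = 764 mm. It stands on four 64×64 mm square legs, each inset 39 mm from the nearest pair of top edges, running from the floor to the underside of the top. Four apron rails, 64 mm thick and 81 mm tall, run between adjacent legs with their top edges flush with the underside of the top and their outer faces flush with the legs' outer faces.

B is a simple wooden stool: a rectangular seat 322 mm (x) by 330 mm (y), 24 mm thick, top face at z = 411 mm, on four round legs, each 42 mm in diameter. The legs rest on z = 0, each leg's axis is inset half a diameter from the nearest pair of seat edges (so the leg's bounding box is flush with the corner).

C is a long wooden bench with a 1104 mm (x) × 360 mm (y) seat, 41 mm thick, its top surface 474 mm above the floor. Four 42 mm square legs at the seat corners, flush with the edges, run from z = 0 to the seat underside.

Four stools sit around the table at the −y, +y, −x, +x sides. The bench is on top of the table, centred.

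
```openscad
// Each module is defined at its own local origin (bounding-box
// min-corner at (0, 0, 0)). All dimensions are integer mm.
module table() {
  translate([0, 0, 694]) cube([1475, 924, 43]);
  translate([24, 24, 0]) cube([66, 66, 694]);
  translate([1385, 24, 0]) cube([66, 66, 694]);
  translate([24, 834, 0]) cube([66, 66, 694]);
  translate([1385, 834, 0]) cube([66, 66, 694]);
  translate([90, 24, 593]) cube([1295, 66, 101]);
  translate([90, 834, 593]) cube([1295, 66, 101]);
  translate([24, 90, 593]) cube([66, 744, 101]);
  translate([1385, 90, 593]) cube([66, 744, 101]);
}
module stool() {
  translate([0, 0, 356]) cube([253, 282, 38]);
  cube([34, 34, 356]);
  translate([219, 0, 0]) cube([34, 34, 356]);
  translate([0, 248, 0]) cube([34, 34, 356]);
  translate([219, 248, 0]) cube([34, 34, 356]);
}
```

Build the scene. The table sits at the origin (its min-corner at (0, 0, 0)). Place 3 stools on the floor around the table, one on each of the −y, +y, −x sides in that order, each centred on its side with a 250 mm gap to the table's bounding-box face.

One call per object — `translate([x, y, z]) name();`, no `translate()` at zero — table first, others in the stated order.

table();
translate([611, -532, 0]) stool();
translate([611, 1174, 0]) stool();
translate([-503, 321, 0]) stool();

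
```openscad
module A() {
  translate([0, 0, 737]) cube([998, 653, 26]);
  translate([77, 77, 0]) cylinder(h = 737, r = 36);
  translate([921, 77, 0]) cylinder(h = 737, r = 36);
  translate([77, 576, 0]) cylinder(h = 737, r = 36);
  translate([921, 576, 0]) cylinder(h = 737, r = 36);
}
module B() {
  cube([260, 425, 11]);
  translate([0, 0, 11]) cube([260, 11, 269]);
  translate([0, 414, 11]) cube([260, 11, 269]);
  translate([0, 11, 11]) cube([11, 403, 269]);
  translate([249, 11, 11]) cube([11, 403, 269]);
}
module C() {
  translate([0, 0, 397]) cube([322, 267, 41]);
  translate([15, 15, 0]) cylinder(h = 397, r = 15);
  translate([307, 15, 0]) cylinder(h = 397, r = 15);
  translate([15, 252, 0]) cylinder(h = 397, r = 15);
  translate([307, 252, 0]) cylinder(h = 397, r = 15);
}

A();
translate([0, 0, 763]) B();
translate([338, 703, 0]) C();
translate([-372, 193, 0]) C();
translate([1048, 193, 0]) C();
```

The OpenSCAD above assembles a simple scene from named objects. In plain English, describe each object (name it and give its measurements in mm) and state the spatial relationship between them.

A is a table: top 998 mm (x) × 653 mm (y), 26 mm thick, upper face at z = 763 mm, on four round legs of 72 mm diameter, each leg's bounding box inset 41 mm from the nearest pair of top edges, running from z = 0 to the bottom of the top.

B is an open-topped rectangular box: outside dimensions 260×425×280 mm, with a uniform wall and base thickness of 11 mm. The base is a full 260×425 slab on the floor; four walls sit on top of the base. The front and back walls (the −y and +y sides) span the full width; the two side walls fit between them.

C is a four-legged stool. The seat is 322×267 mm, 41 mm thick, top at z = 438 mm. It stands on four round legs, each 30 mm in diameter, from z = 0 to the seat underside, each leg's axis is inset half a diameter from the nearest pair of seat edges (so the leg's bounding box is flush with the corner).

The open box is on top of the table. Three stools sit around the table at the +y, −x, +x sides.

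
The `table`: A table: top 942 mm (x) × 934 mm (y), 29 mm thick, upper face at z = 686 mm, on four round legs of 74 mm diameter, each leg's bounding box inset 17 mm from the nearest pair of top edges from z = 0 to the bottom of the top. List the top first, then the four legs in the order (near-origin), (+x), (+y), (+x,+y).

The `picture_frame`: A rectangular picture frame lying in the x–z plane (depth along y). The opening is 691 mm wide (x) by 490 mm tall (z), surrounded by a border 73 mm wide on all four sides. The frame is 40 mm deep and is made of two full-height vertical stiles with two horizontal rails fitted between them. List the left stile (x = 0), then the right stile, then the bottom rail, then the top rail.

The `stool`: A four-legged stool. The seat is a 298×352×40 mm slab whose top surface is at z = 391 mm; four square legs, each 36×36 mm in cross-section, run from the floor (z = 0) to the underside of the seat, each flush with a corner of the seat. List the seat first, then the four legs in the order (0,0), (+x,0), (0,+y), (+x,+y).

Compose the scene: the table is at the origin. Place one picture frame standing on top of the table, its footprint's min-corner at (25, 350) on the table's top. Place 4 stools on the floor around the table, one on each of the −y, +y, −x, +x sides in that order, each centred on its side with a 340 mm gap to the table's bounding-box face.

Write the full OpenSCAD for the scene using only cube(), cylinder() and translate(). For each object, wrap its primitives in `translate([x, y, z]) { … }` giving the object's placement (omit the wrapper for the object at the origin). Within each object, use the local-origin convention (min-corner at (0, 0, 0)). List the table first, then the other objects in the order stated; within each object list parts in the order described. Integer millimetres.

translate([0, 0, 657]) cube([942, 934, 29]);
translate([54, 54, 0]) cylinder(h = 657, r = 37);
translate([888, 54, 0]) cylinder(h = 657, r = 37);
translate([54, 880, 0]) cylinder(h = 657, r = 37);
translate([888, 880, 0]) cylinder(h = 657, r = 37);
translate([25, 350, 686]) {
  cube([73, 40, 636]);
  translate([764, 0, 0]) cube([73, 40, 636]);
  translate([73, 0, 0]) cube([691, 40, 73]);
  translate([73, 0, 563]) cube([691, 40, 73]);
}
translate([322, -692, 0]) {
  translate([0, 0, 351]) cube([298, 352, 40]);
  cube([36, 36, 351]);
  translate([262, 0, 0]) cube([36, 36, 351]);
  translate([0, 316, 0]) cube([36, 36, 351]);
  translate([262, 316, 0]) cube([36, 36, 351]);
}
translate([322, 1274, 0]) {
  translate([0, 0, 351]) cube([298, 352, 40]);
  cube([36, 36, 351]);
  translate([262, 0, 0]) cube([36, 36, 351]);
  translate([0, 316, 0]) cube([36, 36, 351]);
  translate([262, 316, 0]) cube([36, 36, 351]);
}
translate([-638, 291, 0]) {
  translate([0, 0, 351]) cube([298, 352, 40]);
  cube([36, 36, 351]);
  translate([262, 0, 0]) cube([36, 36, 351]);
  translate([0, 316, 0]) cube([36, 36, 351]);
  translate([262, 316, 0]) cube([36, 36, 351]);
}
translate([1282, 291, 0]) {
  translate([0, 0, 351]) cube([298, 352, 40]);
  cube([36, 36, 351]);
  translate([262, 0, 0]) cube([36, 36, 351]);
  translate([0, 316, 0]) cube([36, 36, 351]);
  translate([262, 316, 0]) cube([36, 36, 351]);
}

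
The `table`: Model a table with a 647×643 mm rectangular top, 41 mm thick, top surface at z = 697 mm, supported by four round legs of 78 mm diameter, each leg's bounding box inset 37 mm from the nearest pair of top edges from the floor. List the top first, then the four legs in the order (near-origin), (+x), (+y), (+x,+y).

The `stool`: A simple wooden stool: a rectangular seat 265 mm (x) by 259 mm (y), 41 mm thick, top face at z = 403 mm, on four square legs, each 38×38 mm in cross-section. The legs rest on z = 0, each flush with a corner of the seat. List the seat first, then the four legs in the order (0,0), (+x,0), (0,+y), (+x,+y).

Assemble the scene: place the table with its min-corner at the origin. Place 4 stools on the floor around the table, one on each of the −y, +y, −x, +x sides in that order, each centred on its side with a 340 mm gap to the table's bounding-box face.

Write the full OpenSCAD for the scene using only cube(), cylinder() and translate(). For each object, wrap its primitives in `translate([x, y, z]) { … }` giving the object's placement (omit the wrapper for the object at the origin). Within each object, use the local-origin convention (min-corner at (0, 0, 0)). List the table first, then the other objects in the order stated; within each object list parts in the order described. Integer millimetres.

translate([0, 0, 656]) cube([647, 643, 41]);
translate([76, 76, 0]) cylinder(h = 656, r = 39);
translate([571, 76, 0]) cylinder(h = 656, r = 39);
translate([76, 567, 0]) cylinder(h = 656, r = 39);
translate([571, 567, 0]) cylinder(h = 656, r = 39);
translate([191, -599, 0]) {
  translate([0, 0, 362]) cube([265, 259, 41]);
  cube([38, 38, 362]);
  translate([227, 0, 0]) cube([38, 38, 362]);
  translate([0, 221, 0]) cube([38, 38, 362]);
  translate([227, 221, 0]) cube([38, 38, 362]);
}
translate([191, 983, 0]) {
  translate([0, 0, 362]) cube([265, 259, 41]);
  cube([38, 38, 362]);
  translate([227, 0, 0]) cube([38, 38, 362]);
  translate([0, 221, 0]) cube([38, 38, 362]);
  translate([227, 221, 0]) cube([38, 38, 362]);
}
translate([-605, 192, 0]) {
  translate([0, 0, 362]) cube([265, 259, 41]);
  cube([38, 38, 362]);
  translate([227, 0, 0]) cube([38, 38, 362]);
  translate([0, 221, 0]) cube([38, 38, 362]);
  translate([227, 221, 0]) cube([38, 38, 362]);
}
translate([987, 192, 0]) {
  translate([0, 0, 362]) cube([265, 259, 41]);
  cube([38, 38, 362]);
  translate([227, 0, 0]) cube([38, 38, 362]);
  translate([0, 221, 0]) cube([38, 38, 362]);
  translate([227, 221, 0]) cube([38, 38, 362]);
}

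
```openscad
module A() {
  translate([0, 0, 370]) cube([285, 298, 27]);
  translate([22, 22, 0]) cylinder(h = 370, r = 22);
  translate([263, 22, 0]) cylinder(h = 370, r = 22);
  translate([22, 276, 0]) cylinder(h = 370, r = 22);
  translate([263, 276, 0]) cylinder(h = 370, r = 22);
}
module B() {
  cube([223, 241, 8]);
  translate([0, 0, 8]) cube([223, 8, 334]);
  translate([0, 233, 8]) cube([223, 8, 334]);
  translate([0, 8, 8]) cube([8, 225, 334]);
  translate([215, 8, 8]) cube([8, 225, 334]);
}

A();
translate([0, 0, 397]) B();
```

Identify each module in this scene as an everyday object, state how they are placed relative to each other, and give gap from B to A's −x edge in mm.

The open box's min-x is at 0; the stool's min-x is 0; gap = 0 mm.

A is a stool. B is an open box. The open box is on top of the stool. The gap from the open box to the stool's −x edge is 0 mm.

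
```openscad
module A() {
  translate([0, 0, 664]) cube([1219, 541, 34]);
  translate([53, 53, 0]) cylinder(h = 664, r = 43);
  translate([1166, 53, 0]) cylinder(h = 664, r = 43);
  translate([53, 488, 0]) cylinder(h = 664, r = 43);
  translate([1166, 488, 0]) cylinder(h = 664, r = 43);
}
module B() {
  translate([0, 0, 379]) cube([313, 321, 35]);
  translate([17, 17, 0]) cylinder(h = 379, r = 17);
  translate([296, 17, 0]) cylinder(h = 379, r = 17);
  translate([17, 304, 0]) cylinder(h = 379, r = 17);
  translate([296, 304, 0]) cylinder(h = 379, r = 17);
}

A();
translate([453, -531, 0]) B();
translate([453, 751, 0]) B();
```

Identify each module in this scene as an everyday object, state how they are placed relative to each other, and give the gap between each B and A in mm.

Each stool's nearest face is 210 mm from the table's bounding box.

A is a table. B is a stool. Two stools sit around the table at the −y, +y sides. The gap between each stool and the table is 210 mm.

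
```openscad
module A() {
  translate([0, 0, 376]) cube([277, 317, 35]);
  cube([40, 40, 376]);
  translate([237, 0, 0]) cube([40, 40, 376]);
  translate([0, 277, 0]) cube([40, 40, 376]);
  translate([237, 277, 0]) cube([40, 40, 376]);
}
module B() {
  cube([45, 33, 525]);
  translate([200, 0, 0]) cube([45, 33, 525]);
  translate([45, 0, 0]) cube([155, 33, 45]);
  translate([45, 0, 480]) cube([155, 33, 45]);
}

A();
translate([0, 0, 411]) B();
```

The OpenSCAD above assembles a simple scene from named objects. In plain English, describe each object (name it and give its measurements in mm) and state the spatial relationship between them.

A is a four-legged stool. The seat is a 277×317×35 mm slab whose top surface is at z = 411 mm; four square legs, each 40×40 mm in cross-section, run from the floor (z = 0) to the underside of the seat, each flush with a corner of the seat.

B is a picture frame with a 155×435 mm rectangular opening (x by z) and a uniform 45 mm border on every side. Frame depth is 33 mm along y. It is built from two vertical stiles running the full outside height and two horizontal rails spanning the gap between the stiles.

The picture frame is on top of the stool.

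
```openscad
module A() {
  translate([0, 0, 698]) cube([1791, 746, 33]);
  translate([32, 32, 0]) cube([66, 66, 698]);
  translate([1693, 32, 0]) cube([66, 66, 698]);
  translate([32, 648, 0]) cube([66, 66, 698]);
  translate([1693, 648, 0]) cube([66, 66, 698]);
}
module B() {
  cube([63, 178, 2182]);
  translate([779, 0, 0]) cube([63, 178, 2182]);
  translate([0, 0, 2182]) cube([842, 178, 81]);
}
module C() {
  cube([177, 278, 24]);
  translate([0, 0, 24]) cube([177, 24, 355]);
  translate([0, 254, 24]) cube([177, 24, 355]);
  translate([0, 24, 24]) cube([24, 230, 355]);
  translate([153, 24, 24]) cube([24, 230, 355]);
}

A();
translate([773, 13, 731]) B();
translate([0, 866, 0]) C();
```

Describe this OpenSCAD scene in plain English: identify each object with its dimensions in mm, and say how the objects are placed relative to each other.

A is a table with a 1791×746 mm rectangular top, 33 mm thick, top surface at z = 731 mm, supported by four 66×66 mm square legs, each inset 32 mm from the nearest pair of top edges, running from the floor.

B is a door frame. The clear opening is 716 mm wide and 2182 mm high. Two 63 mm wide jambs, 178 mm deep, stand either side of the opening from the floor to the top of the opening. A 81 mm thick head sits across the top of both jambs, spanning the full outside width of the frame.

C is an open-topped rectangular box: outside dimensions 177×278×379 mm, with a uniform wall and base thickness of 24 mm. The base is a full 177×278 slab on the floor; four walls sit on top of the base. The front and back walls (the −y and +y sides) span the full width; the two side walls fit between them.

The door frame is on top of the table. The open box is on the floor beside the table on its +y side.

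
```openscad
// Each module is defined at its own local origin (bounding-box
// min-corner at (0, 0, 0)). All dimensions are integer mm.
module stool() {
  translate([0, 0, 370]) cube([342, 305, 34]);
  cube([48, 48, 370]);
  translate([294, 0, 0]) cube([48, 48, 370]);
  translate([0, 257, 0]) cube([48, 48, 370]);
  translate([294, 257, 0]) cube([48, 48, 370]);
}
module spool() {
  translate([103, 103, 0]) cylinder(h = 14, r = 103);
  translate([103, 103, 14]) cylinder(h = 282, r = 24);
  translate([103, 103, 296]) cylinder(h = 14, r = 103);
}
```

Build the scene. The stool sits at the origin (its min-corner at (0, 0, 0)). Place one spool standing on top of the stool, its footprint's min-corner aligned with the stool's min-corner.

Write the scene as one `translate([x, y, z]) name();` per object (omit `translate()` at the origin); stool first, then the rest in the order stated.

stool();
translate([0, 0, 404]) spool();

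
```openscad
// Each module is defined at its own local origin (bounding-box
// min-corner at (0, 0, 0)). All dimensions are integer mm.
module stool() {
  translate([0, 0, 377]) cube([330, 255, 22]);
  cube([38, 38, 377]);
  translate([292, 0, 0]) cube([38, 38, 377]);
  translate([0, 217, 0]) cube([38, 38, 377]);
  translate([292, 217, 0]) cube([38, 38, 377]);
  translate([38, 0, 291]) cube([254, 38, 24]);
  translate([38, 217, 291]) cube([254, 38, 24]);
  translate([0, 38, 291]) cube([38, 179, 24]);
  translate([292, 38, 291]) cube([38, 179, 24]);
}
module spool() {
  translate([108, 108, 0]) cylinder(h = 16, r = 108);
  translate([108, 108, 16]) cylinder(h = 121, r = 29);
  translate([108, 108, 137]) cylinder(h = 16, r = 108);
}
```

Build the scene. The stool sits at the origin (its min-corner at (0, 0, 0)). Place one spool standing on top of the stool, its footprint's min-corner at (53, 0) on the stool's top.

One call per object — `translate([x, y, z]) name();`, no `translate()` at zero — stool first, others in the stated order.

stool();
translate([53, 0, 399]) spool();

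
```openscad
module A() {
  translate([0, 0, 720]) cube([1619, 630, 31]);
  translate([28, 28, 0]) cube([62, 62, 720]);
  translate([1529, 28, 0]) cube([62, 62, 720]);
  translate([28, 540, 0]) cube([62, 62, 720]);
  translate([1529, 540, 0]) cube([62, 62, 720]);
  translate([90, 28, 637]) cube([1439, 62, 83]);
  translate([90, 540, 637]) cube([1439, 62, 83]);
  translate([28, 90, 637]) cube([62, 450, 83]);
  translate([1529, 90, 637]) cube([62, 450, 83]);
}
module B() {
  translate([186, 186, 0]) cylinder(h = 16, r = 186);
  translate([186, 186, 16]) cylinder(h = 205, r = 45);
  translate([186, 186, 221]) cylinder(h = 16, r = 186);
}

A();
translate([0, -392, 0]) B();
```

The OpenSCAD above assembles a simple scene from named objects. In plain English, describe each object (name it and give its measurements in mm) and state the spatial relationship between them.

A is a table with a 1619×630 mm rectangular top, 31 mm thick, top surface at z = 751 mm, supported by four 62×62 mm square legs, each inset 28 mm from the nearest pair of top edges, running from the floor. Four apron rails, 62 mm thick and 83 mm tall, run between adjacent legs with their top edges flush with the underside of the top and their outer faces flush with the legs' outer faces.

B is a spool: two coaxial disc flanges of radius 186 mm and thickness 16 mm, joined by a core cylinder of radius 45 mm and height 205 mm. The lower flange rests on z = 0 and the three cylinders share a vertical axis.

The spool is on the floor beside the table on its −y side.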